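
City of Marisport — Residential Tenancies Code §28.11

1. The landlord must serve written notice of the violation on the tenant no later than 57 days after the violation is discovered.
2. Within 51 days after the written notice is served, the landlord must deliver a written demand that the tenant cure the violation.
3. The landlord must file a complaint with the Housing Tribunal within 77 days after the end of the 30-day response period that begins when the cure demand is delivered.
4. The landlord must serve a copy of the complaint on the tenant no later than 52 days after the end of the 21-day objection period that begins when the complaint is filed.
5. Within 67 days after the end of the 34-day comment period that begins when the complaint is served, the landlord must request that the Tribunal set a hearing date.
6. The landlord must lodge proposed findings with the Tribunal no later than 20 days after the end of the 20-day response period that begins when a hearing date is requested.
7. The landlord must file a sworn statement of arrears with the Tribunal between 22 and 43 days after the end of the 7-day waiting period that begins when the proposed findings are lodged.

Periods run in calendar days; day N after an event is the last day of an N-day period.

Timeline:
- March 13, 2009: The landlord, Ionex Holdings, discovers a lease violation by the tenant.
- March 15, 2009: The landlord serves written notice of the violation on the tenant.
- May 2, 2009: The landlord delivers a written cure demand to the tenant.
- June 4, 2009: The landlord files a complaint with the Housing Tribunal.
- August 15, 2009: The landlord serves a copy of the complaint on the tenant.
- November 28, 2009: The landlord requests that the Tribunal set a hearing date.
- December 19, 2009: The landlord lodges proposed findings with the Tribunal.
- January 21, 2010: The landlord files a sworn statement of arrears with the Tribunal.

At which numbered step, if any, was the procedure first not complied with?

Step 5

Step 1 — counting 57 days from March 13, 2009 (when the violation is discovered) gives a deadline of May 9, 2009; March 15, 2009 is within that limit.
Step 2 — counting 51 days from March 15, 2009 (when the written notice is served) gives a deadline of May 5, 2009; done May 2, 2009 — timely.
Step 3 — counting 77 days from June 1, 2009 (end of the 30-day response period, which began when the cure demand is delivered on May 2, 2009) gives a deadline of August 17, 2009; June 4, 2009 is within that limit.
Step 4 — counting 52 days from June 25, 2009 (end of the 21-day objection period, which began when the complaint is filed on June 4, 2009) gives a deadline of August 16, 2009; completed August 15, 2009, before the deadline.
Step 5 — counting 67 days from September 18, 2009 (end of the 34-day comment period, which began when the complaint is served on August 15, 2009) gives a deadline of November 24, 2009; November 28, 2009 misses that deadline by 4 days.
Later steps need not be reached.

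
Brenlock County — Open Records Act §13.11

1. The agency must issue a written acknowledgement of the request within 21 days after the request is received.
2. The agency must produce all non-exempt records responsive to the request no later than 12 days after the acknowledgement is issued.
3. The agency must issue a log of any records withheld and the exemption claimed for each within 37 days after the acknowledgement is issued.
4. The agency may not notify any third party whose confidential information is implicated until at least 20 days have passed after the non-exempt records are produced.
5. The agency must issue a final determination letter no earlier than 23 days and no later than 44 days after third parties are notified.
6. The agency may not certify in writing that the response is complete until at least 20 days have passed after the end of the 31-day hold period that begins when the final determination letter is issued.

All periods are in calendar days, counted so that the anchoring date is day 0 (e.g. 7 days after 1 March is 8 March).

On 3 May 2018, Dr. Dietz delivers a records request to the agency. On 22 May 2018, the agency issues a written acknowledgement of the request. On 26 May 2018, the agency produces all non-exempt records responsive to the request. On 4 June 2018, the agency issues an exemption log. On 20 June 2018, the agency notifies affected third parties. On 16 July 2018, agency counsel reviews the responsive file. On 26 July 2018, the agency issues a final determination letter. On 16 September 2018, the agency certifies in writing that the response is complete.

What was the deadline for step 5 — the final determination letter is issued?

3 August 2018

Step 5 runs from 20 June 2018, when third parties are notified. The window is 23–44 days after 20 June 2018; it closes on 3 August 2018.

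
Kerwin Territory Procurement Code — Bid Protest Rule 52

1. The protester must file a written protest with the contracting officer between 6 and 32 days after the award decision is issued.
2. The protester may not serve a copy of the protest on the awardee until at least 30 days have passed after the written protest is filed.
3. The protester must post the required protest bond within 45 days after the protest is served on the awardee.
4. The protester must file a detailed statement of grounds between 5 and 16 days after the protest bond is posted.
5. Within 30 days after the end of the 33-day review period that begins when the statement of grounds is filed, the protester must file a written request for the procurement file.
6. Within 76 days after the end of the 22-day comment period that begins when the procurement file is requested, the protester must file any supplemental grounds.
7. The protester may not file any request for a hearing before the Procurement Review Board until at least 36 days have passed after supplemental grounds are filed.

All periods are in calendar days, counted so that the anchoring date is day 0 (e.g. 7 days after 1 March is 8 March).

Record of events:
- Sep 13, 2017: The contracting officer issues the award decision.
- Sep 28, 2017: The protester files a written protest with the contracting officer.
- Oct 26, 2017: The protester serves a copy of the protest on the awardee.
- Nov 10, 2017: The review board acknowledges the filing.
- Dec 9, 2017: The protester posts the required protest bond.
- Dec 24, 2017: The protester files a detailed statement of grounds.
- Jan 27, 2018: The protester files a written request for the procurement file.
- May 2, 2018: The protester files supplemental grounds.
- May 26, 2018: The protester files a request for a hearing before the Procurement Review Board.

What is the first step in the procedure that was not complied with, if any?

Step 2

Step 1: the window is 6–32 days after Sep 13, 2017 (when the award decision is issued), so Sep 19, 2017 through Oct 15, 2017; Sep 28, 2017 falls inside that range.
Step 2: the earliest permitted date is 30 days after Sep 28, 2017 (when the written protest is filed), i.e. Oct 28, 2017; Oct 26, 2017 is 2 days before the earliest permitted date.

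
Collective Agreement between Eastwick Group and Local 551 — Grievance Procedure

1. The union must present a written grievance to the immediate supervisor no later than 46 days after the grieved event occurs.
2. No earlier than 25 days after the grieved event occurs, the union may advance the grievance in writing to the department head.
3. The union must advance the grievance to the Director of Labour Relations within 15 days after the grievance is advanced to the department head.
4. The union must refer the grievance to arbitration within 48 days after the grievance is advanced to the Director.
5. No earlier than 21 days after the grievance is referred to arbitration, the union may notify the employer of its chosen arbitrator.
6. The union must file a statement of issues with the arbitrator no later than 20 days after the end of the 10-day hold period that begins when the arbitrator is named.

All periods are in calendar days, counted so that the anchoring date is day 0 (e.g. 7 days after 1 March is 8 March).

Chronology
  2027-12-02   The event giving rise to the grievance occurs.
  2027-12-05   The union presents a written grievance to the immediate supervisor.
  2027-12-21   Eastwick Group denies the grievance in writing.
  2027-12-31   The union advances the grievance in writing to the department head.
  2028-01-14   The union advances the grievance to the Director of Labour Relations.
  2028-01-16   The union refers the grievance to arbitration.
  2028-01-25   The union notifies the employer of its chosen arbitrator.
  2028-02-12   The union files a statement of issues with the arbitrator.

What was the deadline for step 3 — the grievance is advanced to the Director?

2028-01-15

Step 3 runs from 2027-12-31, when the grievance is advanced to the department head. 15 days after 2027-12-31 is 2028-01-15.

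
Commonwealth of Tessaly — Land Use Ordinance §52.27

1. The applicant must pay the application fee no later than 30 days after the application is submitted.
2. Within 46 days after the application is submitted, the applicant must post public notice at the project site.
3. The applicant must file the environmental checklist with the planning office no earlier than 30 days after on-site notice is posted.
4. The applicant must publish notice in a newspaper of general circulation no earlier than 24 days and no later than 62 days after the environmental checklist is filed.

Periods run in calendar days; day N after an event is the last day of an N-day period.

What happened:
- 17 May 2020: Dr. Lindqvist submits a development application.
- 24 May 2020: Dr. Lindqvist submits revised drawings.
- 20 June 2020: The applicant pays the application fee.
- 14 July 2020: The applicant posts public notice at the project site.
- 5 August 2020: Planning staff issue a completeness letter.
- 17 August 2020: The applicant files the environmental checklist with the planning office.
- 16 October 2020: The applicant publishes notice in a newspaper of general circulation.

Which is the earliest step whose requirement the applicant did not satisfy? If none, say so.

Step 1 — counting 30 days from 17 May 2020 (when the application is submitted) gives a deadline of 16 June 2020; not done until 20 June 2020, 4 days after the deadline.
No need to go further; step 1 was not satisfied.

Step 1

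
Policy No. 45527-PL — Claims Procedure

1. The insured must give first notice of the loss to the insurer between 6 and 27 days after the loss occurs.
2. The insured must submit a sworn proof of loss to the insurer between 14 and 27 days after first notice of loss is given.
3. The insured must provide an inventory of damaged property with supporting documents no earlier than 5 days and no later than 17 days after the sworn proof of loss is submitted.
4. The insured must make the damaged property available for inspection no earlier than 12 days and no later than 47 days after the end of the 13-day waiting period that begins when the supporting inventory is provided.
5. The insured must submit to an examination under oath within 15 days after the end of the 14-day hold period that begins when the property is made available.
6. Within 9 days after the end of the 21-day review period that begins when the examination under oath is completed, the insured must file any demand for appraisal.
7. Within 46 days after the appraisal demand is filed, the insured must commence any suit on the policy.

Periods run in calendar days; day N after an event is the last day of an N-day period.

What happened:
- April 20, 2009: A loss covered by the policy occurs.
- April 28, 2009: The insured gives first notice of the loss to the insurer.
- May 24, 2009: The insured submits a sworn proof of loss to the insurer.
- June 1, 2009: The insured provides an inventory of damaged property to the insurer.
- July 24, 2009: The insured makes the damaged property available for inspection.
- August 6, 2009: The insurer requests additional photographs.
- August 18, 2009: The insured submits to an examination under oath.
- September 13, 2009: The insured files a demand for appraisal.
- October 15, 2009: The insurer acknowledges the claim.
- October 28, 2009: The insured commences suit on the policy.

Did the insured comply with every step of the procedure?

Step 1: the window is 6–27 days after April 20, 2009 (when the loss occurs), so April 26, 2009 through May 17, 2009; April 28, 2009 falls inside that range.
Step 2: the window is 14–27 days after April 28, 2009 (when first notice of loss is given), so May 12, 2009 through May 25, 2009; done May 24, 2009 — within the window.
Step 3: the window is 5–17 days after May 24, 2009 (when the sworn proof of loss is submitted), so May 29, 2009 through June 10, 2009; done June 1, 2009 — within the window.
Step 4: the window is 12–47 days after June 14, 2009 (end of the 13-day waiting period, which began when the supporting inventory is provided on June 1, 2009), so June 26, 2009 through July 31, 2009; done July 24, 2009, which is between those dates.
Step 5: 15 days after August 7, 2009 (end of the 14-day hold period, which began when the property is made available on July 24, 2009) is August 22, 2009; August 18, 2009 is within that limit.
Step 6: 9 days after September 8, 2009 (end of the 21-day review period, which began when the examination under oath is completed on August 18, 2009) is September 17, 2009; completed September 13, 2009, before the deadline.
Step 7: 46 days after September 13, 2009 (when the appraisal demand is filed) is October 29, 2009; October 28, 2009 is within that limit.

Yes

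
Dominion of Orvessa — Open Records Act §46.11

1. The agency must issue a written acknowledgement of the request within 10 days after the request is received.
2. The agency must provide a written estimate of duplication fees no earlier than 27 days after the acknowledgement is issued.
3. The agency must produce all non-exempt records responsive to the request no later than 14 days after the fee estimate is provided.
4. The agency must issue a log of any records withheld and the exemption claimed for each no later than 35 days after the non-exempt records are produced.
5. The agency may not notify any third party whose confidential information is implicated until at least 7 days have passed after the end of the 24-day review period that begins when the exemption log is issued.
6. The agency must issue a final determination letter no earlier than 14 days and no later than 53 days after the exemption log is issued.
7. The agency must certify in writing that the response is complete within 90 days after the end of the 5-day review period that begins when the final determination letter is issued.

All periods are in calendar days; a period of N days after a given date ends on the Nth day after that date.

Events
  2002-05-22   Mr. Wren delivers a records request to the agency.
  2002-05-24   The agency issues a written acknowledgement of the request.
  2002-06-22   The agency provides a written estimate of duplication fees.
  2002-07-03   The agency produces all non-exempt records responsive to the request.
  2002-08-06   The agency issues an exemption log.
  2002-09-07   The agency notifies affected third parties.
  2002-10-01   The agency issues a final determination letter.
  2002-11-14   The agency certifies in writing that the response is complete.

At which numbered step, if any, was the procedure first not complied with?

(1) due by 2002-05-22 + 10 days = 2002-06-01; 2002-05-24 is within that limit.
(2) permitted from 2002-05-24 + 27 days = 2002-06-20 onward; done 2002-06-22, after the minimum wait.
(3) due by 2002-06-22 + 14 days = 2002-07-06; 2002-07-03 is within that limit.
(4) due by 2002-07-03 + 35 days = 2002-08-07; done 2002-08-06 — timely.
(5) permitted from 2002-08-30 + 7 days = 2002-09-06 onward; done 2002-09-07 — permitted.
(6) the permitted window runs from 2002-08-06 + 14 = 2002-08-20 to 2002-08-06 + 53 = 2002-09-28; 2002-10-01 is 3 days past the end of the window.

Step 6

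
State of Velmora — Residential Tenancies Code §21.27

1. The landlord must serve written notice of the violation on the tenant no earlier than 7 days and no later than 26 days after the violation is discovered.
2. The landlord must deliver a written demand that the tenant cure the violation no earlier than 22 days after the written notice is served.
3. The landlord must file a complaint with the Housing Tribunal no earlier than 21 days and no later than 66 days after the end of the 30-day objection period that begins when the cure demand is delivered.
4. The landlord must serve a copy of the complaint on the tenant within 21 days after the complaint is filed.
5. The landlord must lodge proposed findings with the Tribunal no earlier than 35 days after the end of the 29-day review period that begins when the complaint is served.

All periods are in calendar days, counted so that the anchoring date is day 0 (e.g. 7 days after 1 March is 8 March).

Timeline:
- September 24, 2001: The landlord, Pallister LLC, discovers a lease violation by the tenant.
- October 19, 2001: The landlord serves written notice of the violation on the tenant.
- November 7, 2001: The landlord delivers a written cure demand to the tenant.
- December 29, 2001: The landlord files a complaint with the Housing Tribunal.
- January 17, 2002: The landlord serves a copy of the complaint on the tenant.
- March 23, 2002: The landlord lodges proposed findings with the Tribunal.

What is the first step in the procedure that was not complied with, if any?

(1) the permitted window runs from September 24, 2001 + 7 = October 1, 2001 to September 24, 2001 + 26 = October 20, 2001; done October 19, 2001 — within the window.
(2) permitted from October 19, 2001 + 22 days = November 10, 2001 onward; done November 7, 2001 — 3 days too early.
No need to go further; step 2 was not satisfied.

Step 2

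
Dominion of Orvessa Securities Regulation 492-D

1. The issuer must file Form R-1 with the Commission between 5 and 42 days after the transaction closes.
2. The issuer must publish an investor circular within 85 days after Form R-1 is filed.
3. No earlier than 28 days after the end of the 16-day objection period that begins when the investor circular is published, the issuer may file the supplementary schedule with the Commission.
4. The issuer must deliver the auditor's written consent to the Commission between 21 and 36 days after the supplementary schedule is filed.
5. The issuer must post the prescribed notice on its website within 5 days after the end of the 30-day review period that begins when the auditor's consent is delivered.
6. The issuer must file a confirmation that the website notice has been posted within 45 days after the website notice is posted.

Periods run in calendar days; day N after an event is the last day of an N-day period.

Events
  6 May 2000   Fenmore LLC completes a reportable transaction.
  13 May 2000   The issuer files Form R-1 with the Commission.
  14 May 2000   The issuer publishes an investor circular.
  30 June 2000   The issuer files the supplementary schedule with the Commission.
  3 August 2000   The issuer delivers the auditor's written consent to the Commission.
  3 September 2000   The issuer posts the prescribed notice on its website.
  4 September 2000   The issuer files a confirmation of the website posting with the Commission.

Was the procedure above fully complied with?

Yes

(1) the permitted window runs from 6 May 2000 + 5 = 11 May 2000 to 6 May 2000 + 42 = 17 June 2000; 13 May 2000 falls inside that range.
(2) due by 13 May 2000 + 85 days = 6 August 2000; done 14 May 2000 — timely.
(3) permitted from 30 May 2000 + 28 days = 27 June 2000 onward; done 30 June 2000 — permitted.
(4) the permitted window runs from 30 June 2000 + 21 = 21 July 2000 to 30 June 2000 + 36 = 5 August 2000; 3 August 2000 falls inside that range.
(5) due by 2 September 2000 + 5 days = 7 September 2000; completed 3 September 2000, before the deadline.
(6) due by 3 September 2000 + 45 days = 18 October 2000; done 4 September 2000 — timely.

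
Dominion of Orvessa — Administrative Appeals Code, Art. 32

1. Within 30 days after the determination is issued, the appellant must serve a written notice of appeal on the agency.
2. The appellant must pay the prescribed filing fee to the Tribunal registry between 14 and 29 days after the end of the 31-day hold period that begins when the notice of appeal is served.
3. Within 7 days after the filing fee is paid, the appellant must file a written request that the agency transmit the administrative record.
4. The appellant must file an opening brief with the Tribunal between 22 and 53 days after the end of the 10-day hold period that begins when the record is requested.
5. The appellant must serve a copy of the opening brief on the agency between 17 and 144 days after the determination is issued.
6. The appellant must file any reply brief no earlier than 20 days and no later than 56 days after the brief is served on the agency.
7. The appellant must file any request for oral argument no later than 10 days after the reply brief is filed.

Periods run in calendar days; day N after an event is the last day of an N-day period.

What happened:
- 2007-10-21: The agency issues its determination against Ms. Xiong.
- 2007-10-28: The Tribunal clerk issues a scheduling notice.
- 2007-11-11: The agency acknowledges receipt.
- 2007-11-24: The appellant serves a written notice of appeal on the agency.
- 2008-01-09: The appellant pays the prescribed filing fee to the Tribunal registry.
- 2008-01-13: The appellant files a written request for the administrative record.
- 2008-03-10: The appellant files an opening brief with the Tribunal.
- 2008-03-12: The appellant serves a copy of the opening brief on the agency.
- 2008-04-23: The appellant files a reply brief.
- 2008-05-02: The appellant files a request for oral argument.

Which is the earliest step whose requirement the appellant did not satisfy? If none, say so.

Step 1

(1) due by 2007-10-21 + 30 days = 2007-11-20; done 2007-11-24 — 4 days late.
Later steps need not be reached.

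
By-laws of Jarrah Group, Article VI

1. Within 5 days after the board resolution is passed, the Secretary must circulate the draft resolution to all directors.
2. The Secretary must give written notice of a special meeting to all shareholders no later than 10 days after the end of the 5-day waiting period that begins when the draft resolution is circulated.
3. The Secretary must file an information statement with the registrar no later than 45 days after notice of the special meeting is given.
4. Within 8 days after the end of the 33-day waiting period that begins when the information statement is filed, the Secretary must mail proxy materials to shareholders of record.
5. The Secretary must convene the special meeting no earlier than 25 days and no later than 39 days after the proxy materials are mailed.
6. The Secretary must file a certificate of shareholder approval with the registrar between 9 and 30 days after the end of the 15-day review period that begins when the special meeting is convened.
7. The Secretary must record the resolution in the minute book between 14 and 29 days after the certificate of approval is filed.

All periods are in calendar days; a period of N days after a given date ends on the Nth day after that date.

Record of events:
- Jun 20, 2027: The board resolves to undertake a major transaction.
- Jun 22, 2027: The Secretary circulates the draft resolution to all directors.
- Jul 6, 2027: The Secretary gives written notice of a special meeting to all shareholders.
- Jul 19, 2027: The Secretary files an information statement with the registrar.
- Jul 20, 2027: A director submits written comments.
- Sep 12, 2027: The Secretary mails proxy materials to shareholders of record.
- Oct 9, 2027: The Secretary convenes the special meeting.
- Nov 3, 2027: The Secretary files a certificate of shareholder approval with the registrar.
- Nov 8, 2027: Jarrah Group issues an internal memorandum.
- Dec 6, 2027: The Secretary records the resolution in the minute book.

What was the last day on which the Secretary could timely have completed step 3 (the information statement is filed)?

Step 3 runs from Jul 6, 2027, when notice of the special meeting is given. 45 days after Jul 6, 2027 is Aug 20, 2027.

Aug 20, 2027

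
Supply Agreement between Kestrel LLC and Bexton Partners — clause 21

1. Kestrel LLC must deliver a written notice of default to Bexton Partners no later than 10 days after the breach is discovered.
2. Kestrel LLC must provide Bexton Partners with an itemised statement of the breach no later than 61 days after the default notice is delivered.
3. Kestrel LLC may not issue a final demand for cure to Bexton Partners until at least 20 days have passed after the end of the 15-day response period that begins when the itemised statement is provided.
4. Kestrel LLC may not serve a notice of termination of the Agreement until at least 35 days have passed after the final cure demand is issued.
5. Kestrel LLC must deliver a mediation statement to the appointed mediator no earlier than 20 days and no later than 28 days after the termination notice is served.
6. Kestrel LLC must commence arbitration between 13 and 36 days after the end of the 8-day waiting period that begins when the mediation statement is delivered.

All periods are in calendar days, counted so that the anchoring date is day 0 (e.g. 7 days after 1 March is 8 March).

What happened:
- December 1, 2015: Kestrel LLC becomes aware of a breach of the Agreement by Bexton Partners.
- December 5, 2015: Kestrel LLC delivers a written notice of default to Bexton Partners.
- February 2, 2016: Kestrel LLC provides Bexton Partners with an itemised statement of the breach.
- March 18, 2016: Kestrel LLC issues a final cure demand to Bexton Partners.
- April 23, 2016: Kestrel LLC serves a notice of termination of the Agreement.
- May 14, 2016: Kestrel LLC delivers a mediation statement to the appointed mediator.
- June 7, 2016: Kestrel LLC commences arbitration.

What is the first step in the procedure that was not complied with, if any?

None — every step was satisfied

(1) due by December 1, 2015 + 10 days = December 11, 2015; completed December 5, 2015, before the deadline.
(2) due by December 5, 2015 + 61 days = February 4, 2016; completed February 2, 2016, before the deadline.
(3) permitted from February 17, 2016 + 20 days = March 8, 2016 onward; March 18, 2016 is on or after that date.
(4) permitted from March 18, 2016 + 35 days = April 22, 2016 onward; done April 23, 2016 — permitted.
(5) the permitted window runs from April 23, 2016 + 20 = May 13, 2016 to April 23, 2016 + 28 = May 21, 2016; done May 14, 2016, which is between those dates.
(6) the permitted window runs from May 22, 2016 + 13 = June 4, 2016 to May 22, 2016 + 36 = June 27, 2016; done June 7, 2016, which is between those dates.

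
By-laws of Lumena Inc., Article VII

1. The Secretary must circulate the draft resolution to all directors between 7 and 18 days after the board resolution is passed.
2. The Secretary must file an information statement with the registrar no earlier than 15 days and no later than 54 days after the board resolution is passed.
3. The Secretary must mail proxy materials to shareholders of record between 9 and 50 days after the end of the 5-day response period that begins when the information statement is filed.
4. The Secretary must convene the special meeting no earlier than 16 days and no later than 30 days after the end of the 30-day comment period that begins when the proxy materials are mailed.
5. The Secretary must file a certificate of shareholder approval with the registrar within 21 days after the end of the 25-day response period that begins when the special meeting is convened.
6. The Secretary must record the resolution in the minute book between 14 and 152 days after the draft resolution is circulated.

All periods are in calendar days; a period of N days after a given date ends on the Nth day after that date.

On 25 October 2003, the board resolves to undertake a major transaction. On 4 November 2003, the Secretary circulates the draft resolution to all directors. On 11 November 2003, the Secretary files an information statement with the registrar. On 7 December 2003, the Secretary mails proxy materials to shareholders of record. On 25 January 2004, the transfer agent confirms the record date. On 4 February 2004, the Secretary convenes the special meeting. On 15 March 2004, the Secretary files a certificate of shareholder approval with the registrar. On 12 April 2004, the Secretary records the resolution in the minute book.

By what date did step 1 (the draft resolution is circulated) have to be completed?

12 November 2003

Step 1 runs from 25 October 2003, when the board resolution is passed. The window is 7–18 days after 25 October 2003; it closes on 12 November 2003.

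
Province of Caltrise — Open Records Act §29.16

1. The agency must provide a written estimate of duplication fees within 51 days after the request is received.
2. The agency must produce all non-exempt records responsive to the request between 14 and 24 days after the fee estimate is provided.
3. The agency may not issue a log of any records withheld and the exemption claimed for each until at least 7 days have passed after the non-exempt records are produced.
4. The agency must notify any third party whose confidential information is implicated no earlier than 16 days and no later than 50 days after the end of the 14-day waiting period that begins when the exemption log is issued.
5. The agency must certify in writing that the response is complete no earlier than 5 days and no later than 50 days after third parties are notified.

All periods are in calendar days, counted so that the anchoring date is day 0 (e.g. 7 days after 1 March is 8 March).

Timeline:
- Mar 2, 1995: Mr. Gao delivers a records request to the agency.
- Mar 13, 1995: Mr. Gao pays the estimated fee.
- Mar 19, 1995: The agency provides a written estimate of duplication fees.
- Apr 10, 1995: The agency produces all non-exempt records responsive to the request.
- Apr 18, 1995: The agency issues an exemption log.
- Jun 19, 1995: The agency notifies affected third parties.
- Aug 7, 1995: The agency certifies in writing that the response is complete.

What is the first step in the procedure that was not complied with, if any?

Step 1 — counting 51 days from Mar 2, 1995 (when the request is received) gives a deadline of Apr 22, 1995; Mar 19, 1995 is within that limit.
Step 2 — 14 and 24 days from Mar 19, 1995 (when the fee estimate is provided) are Apr 2, 1995 and Apr 12, 1995 respectively; done Apr 10, 1995, which is between those dates.
Step 3 — must wait 7 days from Apr 10, 1995 (when the non-exempt records are produced), so not before Apr 17, 1995; done Apr 18, 1995, after the minimum wait.
Step 4 — 16 and 50 days from May 2, 1995 (end of the 14-day waiting period, which began when the exemption log is issued on Apr 18, 1995) are May 18, 1995 and Jun 21, 1995 respectively; done Jun 19, 1995 — within the window.
Step 5 — 5 and 50 days from Jun 19, 1995 (when third parties are notified) are Jun 24, 1995 and Aug 8, 1995 respectively; done Aug 7, 1995 — within the window.

None — every step was satisfied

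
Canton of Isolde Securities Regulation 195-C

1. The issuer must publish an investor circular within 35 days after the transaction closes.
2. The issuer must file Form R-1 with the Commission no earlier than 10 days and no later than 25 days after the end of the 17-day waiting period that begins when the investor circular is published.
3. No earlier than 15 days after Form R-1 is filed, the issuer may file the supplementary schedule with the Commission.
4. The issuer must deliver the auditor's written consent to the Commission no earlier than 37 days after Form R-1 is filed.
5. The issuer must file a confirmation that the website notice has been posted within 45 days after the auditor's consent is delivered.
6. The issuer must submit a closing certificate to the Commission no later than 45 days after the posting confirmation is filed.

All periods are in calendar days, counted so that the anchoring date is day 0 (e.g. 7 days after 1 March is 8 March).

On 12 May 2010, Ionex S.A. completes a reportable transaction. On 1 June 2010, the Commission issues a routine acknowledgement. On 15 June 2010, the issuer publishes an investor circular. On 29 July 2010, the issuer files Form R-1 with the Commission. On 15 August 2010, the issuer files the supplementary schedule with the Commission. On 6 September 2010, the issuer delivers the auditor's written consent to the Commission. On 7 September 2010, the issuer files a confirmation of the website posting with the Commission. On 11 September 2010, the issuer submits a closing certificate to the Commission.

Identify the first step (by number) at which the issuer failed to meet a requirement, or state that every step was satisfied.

Step 2

Step 1: 35 days after 12 May 2010 (when the transaction closes) is 16 June 2010; 15 June 2010 is within that limit.
Step 2: the window is 10–25 days after 2 July 2010 (end of the 17-day waiting period, which began when the investor circular is published on 15 June 2010), so 12 July 2010 through 27 July 2010; done 29 July 2010 — 2 days after the window closed.
The procedure was therefore not followed at step 2.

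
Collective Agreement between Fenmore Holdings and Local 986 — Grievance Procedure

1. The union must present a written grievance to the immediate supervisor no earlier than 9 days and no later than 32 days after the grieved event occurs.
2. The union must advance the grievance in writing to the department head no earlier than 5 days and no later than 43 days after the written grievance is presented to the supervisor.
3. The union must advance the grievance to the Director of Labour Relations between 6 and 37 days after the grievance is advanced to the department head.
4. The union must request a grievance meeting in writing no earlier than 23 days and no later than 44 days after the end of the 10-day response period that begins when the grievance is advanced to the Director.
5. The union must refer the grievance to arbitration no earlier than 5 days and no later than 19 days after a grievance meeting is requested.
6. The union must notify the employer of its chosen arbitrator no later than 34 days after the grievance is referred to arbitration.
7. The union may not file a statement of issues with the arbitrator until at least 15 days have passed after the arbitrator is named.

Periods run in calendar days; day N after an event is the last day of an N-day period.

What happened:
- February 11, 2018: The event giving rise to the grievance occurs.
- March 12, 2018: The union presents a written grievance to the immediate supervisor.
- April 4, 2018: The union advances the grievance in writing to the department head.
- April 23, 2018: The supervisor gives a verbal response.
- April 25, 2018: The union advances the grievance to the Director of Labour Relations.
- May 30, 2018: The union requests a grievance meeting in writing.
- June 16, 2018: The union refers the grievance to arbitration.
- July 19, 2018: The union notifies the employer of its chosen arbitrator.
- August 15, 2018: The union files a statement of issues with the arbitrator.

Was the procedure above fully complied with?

(1) the permitted window runs from February 11, 2018 + 9 = February 20, 2018 to February 11, 2018 + 32 = March 15, 2018; March 12, 2018 falls inside that range.
(2) the permitted window runs from March 12, 2018 + 5 = March 17, 2018 to March 12, 2018 + 43 = April 24, 2018; done April 4, 2018 — within the window.
(3) the permitted window runs from April 4, 2018 + 6 = April 10, 2018 to April 4, 2018 + 37 = May 11, 2018; April 25, 2018 falls inside that range.
(4) the permitted window runs from May 5, 2018 + 23 = May 28, 2018 to May 5, 2018 + 44 = June 18, 2018; done May 30, 2018 — within the window.
(5) the permitted window runs from May 30, 2018 + 5 = June 4, 2018 to May 30, 2018 + 19 = June 18, 2018; done June 16, 2018, which is between those dates.
(6) due by June 16, 2018 + 34 days = July 20, 2018; July 19, 2018 is within that limit.
(7) permitted from July 19, 2018 + 15 days = August 3, 2018 onward; August 15, 2018 is on or after that date.

Yes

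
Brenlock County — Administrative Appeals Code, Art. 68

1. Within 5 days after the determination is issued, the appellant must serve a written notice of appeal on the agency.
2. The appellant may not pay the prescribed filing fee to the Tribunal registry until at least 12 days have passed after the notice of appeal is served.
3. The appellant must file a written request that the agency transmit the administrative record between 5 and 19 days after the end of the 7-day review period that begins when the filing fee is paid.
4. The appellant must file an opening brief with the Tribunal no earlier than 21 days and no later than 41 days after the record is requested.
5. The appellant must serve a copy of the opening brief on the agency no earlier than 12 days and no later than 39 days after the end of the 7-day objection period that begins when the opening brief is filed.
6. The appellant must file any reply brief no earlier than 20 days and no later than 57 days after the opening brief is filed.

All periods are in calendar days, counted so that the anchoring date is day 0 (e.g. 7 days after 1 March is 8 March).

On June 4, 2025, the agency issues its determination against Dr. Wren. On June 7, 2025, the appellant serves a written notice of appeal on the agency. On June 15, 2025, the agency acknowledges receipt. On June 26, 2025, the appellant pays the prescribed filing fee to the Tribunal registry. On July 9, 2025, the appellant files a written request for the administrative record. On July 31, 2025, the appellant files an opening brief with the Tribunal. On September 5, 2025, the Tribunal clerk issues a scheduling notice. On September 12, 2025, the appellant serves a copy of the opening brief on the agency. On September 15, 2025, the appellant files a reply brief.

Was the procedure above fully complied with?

Step 1: 5 days after June 4, 2025 (when the determination is issued) is June 9, 2025; June 7, 2025 is within that limit.
Step 2: the earliest permitted date is 12 days after June 7, 2025 (when the notice of appeal is served), i.e. June 19, 2025; done June 26, 2025 — permitted.
Step 3: the window is 5–19 days after July 3, 2025 (end of the 7-day review period, which began when the filing fee is paid on June 26, 2025), so July 8, 2025 through July 22, 2025; done July 9, 2025 — within the window.
Step 4: the window is 21–41 days after July 9, 2025 (when the record is requested), so July 30, 2025 through August 19, 2025; done July 31, 2025 — within the window.
Step 5: the window is 12–39 days after August 7, 2025 (end of the 7-day objection period, which began when the opening brief is filed on July 31, 2025), so August 19, 2025 through September 15, 2025; September 12, 2025 falls inside that range.
Step 6: the window is 20–57 days after July 31, 2025 (when the opening brief is filed), so August 20, 2025 through September 26, 2025; September 15, 2025 falls inside that range.

Yes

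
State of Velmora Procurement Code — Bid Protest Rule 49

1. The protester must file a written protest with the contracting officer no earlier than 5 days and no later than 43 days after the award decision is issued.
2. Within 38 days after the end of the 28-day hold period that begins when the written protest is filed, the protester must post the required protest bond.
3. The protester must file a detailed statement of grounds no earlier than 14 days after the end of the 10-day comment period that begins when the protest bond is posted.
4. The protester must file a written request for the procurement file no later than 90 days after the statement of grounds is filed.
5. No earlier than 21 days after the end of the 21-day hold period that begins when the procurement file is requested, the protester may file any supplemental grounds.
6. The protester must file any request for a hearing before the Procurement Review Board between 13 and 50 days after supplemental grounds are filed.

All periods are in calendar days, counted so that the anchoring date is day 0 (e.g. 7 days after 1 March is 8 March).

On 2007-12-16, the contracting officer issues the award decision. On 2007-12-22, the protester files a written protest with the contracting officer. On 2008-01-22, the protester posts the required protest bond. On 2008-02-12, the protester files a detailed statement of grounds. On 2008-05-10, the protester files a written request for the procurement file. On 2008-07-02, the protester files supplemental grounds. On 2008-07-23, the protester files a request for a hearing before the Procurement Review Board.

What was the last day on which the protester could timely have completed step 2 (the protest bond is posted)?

2008-02-26

The written protest is filed on 2007-12-22; the 28-day hold period therefore ends 2008-01-19, and step 2 runs from that date. 38 days after 2008-01-19 is 2008-02-26.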